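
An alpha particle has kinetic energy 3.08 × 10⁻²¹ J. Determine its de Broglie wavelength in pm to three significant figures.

λ = 104 pm

p = √(2mKE) = √(2 × 6.645 × 10⁻²⁷ × 3.080 × 10⁻²¹) = 6.398 × 10⁻²⁴ kg·m/s.
λ = h/p = 6.626 × 10⁻³⁴ / 6.398 × 10⁻²⁴ = 1.04 × 10⁻¹⁰ m = 104 pm.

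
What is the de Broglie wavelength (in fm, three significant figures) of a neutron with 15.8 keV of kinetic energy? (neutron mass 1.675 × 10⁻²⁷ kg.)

KE = 15.8 keV = 2.531 × 10⁻¹⁵ J.
p = √(2mKE) = √(2 × 1.675 × 10⁻²⁷ × 2.531 × 10⁻¹⁵) = 2.912 × 10⁻²¹ kg·m/s.
λ = h/p = 6.626 × 10⁻³⁴ / 2.912 × 10⁻²¹ = 2.28 × 10⁻¹³ m = 228 fm.

λ = 228 fm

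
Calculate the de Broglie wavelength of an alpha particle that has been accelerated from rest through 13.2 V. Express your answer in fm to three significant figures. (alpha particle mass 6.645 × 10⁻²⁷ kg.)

KE = 2eV = 2 × 1.602 × 10⁻¹⁹ × 13.20 = 4.229 × 10⁻¹⁸ J.
p = √(2mKE) = √(2 × 6.645 × 10⁻²⁷ × 4.229 × 10⁻¹⁸) = 2.371 × 10⁻²² kg·m/s.
λ = h/p = 6.626 × 10⁻³⁴ / 2.371 × 10⁻²² = 2.79 × 10⁻¹² m = 2790 fm.

λ = 2790 fm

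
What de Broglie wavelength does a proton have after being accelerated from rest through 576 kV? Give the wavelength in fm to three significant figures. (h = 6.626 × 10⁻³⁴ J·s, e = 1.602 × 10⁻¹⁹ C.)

KE = eV = 1.602 × 10⁻¹⁹ × 5.760 × 10⁵ = 9.228 × 10⁻¹⁴ J.
p = √(2mKE) = √(2 × 1.673 × 10⁻²⁷ × 9.228 × 10⁻¹⁴) = 1.757 × 10⁻²⁰ kg·m/s.
λ = h/p = 6.626 × 10⁻³⁴ / 1.757 × 10⁻²⁰ = 3.77 × 10⁻¹⁴ m = 37.7 fm.

λ = 37.7 fm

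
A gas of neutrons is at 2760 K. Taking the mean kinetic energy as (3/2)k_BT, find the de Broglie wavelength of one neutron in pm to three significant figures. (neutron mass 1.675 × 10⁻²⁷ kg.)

KE = (3/2)k_BT = 1.5 × 1.381 × 10⁻²³ × 2760 = 5.717 × 10⁻²⁰ J.
p = √(2mKE) = √(2 × 1.675 × 10⁻²⁷ × 5.717 × 10⁻²⁰) = 1.384 × 10⁻²³ kg·m/s.
λ = h/p = 4.79 × 10⁻¹¹ m = 47.9 pm.

λ = 47.9 pm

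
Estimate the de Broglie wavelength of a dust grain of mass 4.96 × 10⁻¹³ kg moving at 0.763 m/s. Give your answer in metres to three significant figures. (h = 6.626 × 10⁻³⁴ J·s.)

λ = 1.75 × 10⁻²¹ m

p = mv = 4.96 × 10⁻¹³ × 0.763 = 3.784 × 10⁻¹³ kg·m/s.
λ = h/p = 6.626 × 10⁻³⁴ / 3.784 × 10⁻¹³ = 1.75 × 10⁻²¹ m.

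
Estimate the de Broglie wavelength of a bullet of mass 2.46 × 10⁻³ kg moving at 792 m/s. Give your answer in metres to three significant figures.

p = mv = 2.46 × 10⁻³ × 792 = 1.948 kg·m/s.
λ = h/p = 6.626 × 10⁻³⁴ / 1.948 = 3.40 × 10⁻³⁴ m.

λ = 3.40 × 10⁻³⁴ m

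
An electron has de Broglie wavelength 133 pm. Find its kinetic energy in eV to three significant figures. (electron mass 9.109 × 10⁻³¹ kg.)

p = h/λ = 6.626 × 10⁻³⁴ / 1.330 × 10⁻¹⁰ = 4.982 × 10⁻²⁴ kg·m/s.
KE = p²/(2m) = (4.982 × 10⁻²⁴)² / (2 × 9.109 × 10⁻³¹) = 1.362 × 10⁻¹⁷ J = 85.0 eV.

KE = 85.0 eV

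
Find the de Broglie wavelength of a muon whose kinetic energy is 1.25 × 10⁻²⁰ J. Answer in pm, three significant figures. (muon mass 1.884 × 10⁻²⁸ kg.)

p = √(2mKE) = √(2 × 1.884 × 10⁻²⁸ × 1.250 × 10⁻²⁰) = 2.170 × 10⁻²⁴ kg·m/s.
λ = h/p = 6.626 × 10⁻³⁴ / 2.170 × 10⁻²⁴ = 3.05 × 10⁻¹⁰ m = 305 pm.

λ = 305 pm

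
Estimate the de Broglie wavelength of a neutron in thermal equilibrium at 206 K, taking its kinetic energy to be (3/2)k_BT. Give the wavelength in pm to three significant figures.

KE = (3/2)k_BT = 1.5 × 1.381 × 10⁻²³ × 206 = 4.267 × 10⁻²¹ J.
p = √(2mKE) = √(2 × 1.675 × 10⁻²⁷ × 4.267 × 10⁻²¹) = 3.781 × 10⁻²⁴ kg·m/s.
λ = h/p = 1.75 × 10⁻¹⁰ m = 175 pm.

λ = 175 pm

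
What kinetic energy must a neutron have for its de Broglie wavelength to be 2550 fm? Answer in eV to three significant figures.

p = h/λ = 6.626 × 10⁻³⁴ / 2.550 × 10⁻¹² = 2.598 × 10⁻²² kg·m/s.
KE = p²/(2m) = (2.598 × 10⁻²²)² / (2 × 1.675 × 10⁻²⁷) = 2.015 × 10⁻¹⁷ J = 126 eV.

KE = 126 eV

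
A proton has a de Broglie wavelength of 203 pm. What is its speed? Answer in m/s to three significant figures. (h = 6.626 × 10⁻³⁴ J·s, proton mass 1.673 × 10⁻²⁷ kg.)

p = h/λ = 6.626 × 10⁻³⁴ / 2.030 × 10⁻¹⁰ = 3.264 × 10⁻²⁴ kg·m/s.
v = p/m = 3.264 × 10⁻²⁴ / 1.673 × 10⁻²⁷ = 1.95 × 10³ m/s = 1950 m/s.

v = 1950 m/s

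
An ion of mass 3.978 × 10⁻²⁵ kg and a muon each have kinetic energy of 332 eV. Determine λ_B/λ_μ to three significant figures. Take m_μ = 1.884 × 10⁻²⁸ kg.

At fixed KE, p = √(2mKE) so λ = h/p ∝ 1/√m.
λ_B/λ_μ = √(m_μ/m_B) = √(1.884 × 10⁻²⁸/3.978 × 10⁻²⁵) = √(4.736 × 10⁻⁴) = 0.0218.

λ_B/λ_μ = 0.0218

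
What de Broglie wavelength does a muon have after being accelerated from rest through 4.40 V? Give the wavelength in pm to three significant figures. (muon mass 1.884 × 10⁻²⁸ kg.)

KE = eV = 1.602 × 10⁻¹⁹ × 4.400 = 7.049 × 10⁻¹⁹ J.
p = √(2mKE) = √(2 × 1.884 × 10⁻²⁸ × 7.049 × 10⁻¹⁹) = 1.630 × 10⁻²³ kg·m/s.
λ = h/p = 6.626 × 10⁻³⁴ / 1.630 × 10⁻²³ = 4.07 × 10⁻¹¹ m = 40.7 pm.

λ = 40.7 pm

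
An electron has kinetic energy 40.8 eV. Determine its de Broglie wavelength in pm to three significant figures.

λ = 192 pm

KE = 40.8 eV = 6.536 × 10⁻¹⁸ J.
p = √(2mKE) = √(2 × 9.109 × 10⁻³¹ × 6.536 × 10⁻¹⁸) = 3.451 × 10⁻²⁴ kg·m/s.
λ = h/p = 6.626 × 10⁻³⁴ / 3.451 × 10⁻²⁴ = 1.92 × 10⁻¹⁰ m = 192 pm.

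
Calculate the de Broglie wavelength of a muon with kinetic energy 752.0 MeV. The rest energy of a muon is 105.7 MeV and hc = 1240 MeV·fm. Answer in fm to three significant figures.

Total energy E = KE + m₀c² = 752.0 + 105.7 = 857.7 MeV.
(pc)² = E² − (m₀c²)² = (857.7)² − (105.7)² = 7.245 × 10⁵ MeV², so pc = 851.2 MeV.
λ = hc/(pc) = 1240 MeV·fm / 851.2 MeV = 1.46 fm.

λ = 1.46 fm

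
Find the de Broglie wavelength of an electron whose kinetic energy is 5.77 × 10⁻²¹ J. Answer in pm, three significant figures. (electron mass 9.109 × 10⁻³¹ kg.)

p = √(2mKE) = √(2 × 9.109 × 10⁻³¹ × 5.770 × 10⁻²¹) = 1.025 × 10⁻²⁵ kg·m/s.
λ = h/p = 6.626 × 10⁻³⁴ / 1.025 × 10⁻²⁵ = 6.46 × 10⁻⁹ m = 6460 pm.

λ = 6460 pm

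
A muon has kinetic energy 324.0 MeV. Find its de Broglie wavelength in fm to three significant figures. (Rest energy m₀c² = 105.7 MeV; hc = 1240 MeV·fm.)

λ = 2.98 fm

Total energy E = KE + m₀c² = 324.0 + 105.7 = 429.7 MeV.
(pc)² = E² − (m₀c²)² = (429.7)² − (105.7)² = 1.735 × 10⁵ MeV², so pc = 416.5 MeV.
λ = hc/(pc) = 1240 MeV·fm / 416.5 MeV = 2.98 fm.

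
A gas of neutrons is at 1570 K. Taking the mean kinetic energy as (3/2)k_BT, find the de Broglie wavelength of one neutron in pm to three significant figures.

KE = (3/2)k_BT = 1.5 × 1.381 × 10⁻²³ × 1570 = 3.252 × 10⁻²⁰ J.
p = √(2mKE) = √(2 × 1.675 × 10⁻²⁷ × 3.252 × 10⁻²⁰) = 1.044 × 10⁻²³ kg·m/s.
λ = h/p = 6.35 × 10⁻¹¹ m = 63.5 pm.

λ = 63.5 pm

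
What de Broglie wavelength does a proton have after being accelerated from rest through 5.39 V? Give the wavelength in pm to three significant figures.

λ = 12.3 pm

KE = eV = 1.602 × 10⁻¹⁹ × 5.390 = 8.635 × 10⁻¹⁹ J.
p = √(2mKE) = √(2 × 1.673 × 10⁻²⁷ × 8.635 × 10⁻¹⁹) = 5.375 × 10⁻²³ kg·m/s.
λ = h/p = 6.626 × 10⁻³⁴ / 5.375 × 10⁻²³ = 1.23 × 10⁻¹¹ m = 12.3 pm.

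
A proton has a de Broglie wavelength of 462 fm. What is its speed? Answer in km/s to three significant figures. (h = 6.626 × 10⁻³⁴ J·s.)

v = 857 km/s

p = h/λ = 6.626 × 10⁻³⁴ / 4.620 × 10⁻¹³ = 1.434 × 10⁻²¹ kg·m/s.
v = p/m = 1.434 × 10⁻²¹ / 1.673 × 10⁻²⁷ = 8.57 × 10⁵ m/s = 857 km/s.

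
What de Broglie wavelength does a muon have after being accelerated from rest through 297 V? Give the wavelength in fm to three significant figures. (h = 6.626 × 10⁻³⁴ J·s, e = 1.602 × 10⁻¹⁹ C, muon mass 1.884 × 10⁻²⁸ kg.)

λ = 4950 fm

KE = eV = 1.602 × 10⁻¹⁹ × 297.0 = 4.758 × 10⁻¹⁷ J.
p = √(2mKE) = √(2 × 1.884 × 10⁻²⁸ × 4.758 × 10⁻¹⁷) = 1.339 × 10⁻²² kg·m/s.
λ = h/p = 6.626 × 10⁻³⁴ / 1.339 × 10⁻²² = 4.95 × 10⁻¹² m = 4950 fm.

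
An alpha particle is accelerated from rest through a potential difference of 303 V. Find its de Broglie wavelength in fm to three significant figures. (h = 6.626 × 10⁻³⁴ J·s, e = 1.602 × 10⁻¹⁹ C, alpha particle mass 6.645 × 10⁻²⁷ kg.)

KE = 2eV = 2 × 1.602 × 10⁻¹⁹ × 303.0 = 9.708 × 10⁻¹⁷ J.
p = √(2mKE) = √(2 × 6.645 × 10⁻²⁷ × 9.708 × 10⁻¹⁷) = 1.136 × 10⁻²¹ kg·m/s.
λ = h/p = 6.626 × 10⁻³⁴ / 1.136 × 10⁻²¹ = 5.83 × 10⁻¹³ m = 583 fm.

λ = 583 fm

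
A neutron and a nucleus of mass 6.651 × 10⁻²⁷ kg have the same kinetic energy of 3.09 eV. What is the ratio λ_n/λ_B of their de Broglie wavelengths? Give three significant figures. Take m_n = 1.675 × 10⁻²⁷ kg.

λ_n/λ_B = 1.99

At fixed KE, p = √(2mKE) so λ = h/p ∝ 1/√m.
λ_n/λ_B = √(m_B/m_n) = √(6.651 × 10⁻²⁷/1.675 × 10⁻²⁷) = √(3.971) = 1.99.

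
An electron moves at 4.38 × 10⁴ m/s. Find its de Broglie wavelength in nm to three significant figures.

p = mv = 9.109 × 10⁻³¹ × 4.38 × 10⁴ = 3.990 × 10⁻²⁶ kg·m/s.
λ = h/p = 6.626 × 10⁻³⁴ / 3.990 × 10⁻²⁶ = 1.66 × 10⁻⁸ m = 16.6 nm.

λ = 16.6 nm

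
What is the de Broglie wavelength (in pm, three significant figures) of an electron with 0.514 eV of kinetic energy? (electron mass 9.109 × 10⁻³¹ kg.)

λ = 1710 pm

KE = 0.514 eV = 8.234 × 10⁻²⁰ J.
p = √(2mKE) = √(2 × 9.109 × 10⁻³¹ × 8.234 × 10⁻²⁰) = 3.873 × 10⁻²⁵ kg·m/s.
λ = h/p = 6.626 × 10⁻³⁴ / 3.873 × 10⁻²⁵ = 1.71 × 10⁻⁹ m = 1710 pm.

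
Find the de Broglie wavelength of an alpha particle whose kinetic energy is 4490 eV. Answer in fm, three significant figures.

KE = 4490 eV = 7.193 × 10⁻¹⁶ J.
p = √(2mKE) = √(2 × 6.645 × 10⁻²⁷ × 7.193 × 10⁻¹⁶) = 3.092 × 10⁻²¹ kg·m/s.
λ = h/p = 6.626 × 10⁻³⁴ / 3.092 × 10⁻²¹ = 2.14 × 10⁻¹³ m = 214 fm.

λ = 214 fm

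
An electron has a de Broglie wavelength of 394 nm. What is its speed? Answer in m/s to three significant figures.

p = h/λ = 6.626 × 10⁻³⁴ / 3.940 × 10⁻⁷ = 1.682 × 10⁻²⁷ kg·m/s.
v = p/m = 1.682 × 10⁻²⁷ / 9.109 × 10⁻³¹ = 1.85 × 10³ m/s = 1850 m/s.

v = 1850 m/s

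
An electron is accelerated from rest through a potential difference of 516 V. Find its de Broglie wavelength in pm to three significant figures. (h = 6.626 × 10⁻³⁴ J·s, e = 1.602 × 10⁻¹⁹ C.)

λ = 54.0 pm

KE = eV = 1.602 × 10⁻¹⁹ × 516.0 = 8.266 × 10⁻¹⁷ J.
p = √(2mKE) = √(2 × 9.109 × 10⁻³¹ × 8.266 × 10⁻¹⁷) = 1.227 × 10⁻²³ kg·m/s.
λ = h/p = 6.626 × 10⁻³⁴ / 1.227 × 10⁻²³ = 5.40 × 10⁻¹¹ m = 54.0 pm.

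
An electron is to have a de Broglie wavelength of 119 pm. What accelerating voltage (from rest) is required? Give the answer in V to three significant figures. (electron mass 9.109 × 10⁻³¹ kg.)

p = h/λ = 6.626 × 10⁻³⁴ / 1.190 × 10⁻¹⁰ = 5.568 × 10⁻²⁴ kg·m/s.
KE = p²/(2m) = 1.702 × 10⁻¹⁷ J.
V = KE/e = 1.702 × 10⁻¹⁷ / (1.602 × 10⁻¹⁹) = 106 V.

V = 106 V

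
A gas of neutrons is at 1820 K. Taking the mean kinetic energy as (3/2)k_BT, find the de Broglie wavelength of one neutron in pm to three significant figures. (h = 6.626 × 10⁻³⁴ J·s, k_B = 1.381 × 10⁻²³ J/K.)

KE = (3/2)k_BT = 1.5 × 1.381 × 10⁻²³ × 1820 = 3.770 × 10⁻²⁰ J.
p = √(2mKE) = √(2 × 1.675 × 10⁻²⁷ × 3.770 × 10⁻²⁰) = 1.124 × 10⁻²³ kg·m/s.
λ = h/p = 5.90 × 10⁻¹¹ m = 59.0 pm.

λ = 59.0 pm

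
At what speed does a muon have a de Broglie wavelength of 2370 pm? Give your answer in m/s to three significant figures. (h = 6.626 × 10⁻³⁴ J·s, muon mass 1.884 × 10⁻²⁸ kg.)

p = h/λ = 6.626 × 10⁻³⁴ / 2.370 × 10⁻⁹ = 2.796 × 10⁻²⁵ kg·m/s.
v = p/m = 2.796 × 10⁻²⁵ / 1.884 × 10⁻²⁸ = 1.48 × 10³ m/s = 1480 m/s.

v = 1480 m/s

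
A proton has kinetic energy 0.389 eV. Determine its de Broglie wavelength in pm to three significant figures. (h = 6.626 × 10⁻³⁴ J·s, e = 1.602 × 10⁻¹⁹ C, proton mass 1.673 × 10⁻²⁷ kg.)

KE = 0.389 eV = 6.232 × 10⁻²⁰ J.
p = √(2mKE) = √(2 × 1.673 × 10⁻²⁷ × 6.232 × 10⁻²⁰) = 1.444 × 10⁻²³ kg·m/s.
λ = h/p = 6.626 × 10⁻³⁴ / 1.444 × 10⁻²³ = 4.59 × 10⁻¹¹ m = 45.9 pm.

λ = 45.9 pm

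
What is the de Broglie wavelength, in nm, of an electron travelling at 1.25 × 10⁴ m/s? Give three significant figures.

λ = 58.2 nm

p = mv = 9.109 × 10⁻³¹ × 1.25 × 10⁴ = 1.139 × 10⁻²⁶ kg·m/s.
λ = h/p = 6.626 × 10⁻³⁴ / 1.139 × 10⁻²⁶ = 5.82 × 10⁻⁸ m = 58.2 nm.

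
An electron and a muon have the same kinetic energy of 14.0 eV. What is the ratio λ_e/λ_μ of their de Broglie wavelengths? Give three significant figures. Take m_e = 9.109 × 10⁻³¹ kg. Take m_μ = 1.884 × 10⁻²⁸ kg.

λ_e/λ_μ = 14.4

At fixed KE, p = √(2mKE) so λ = h/p ∝ 1/√m.
λ_e/λ_μ = √(m_μ/m_e) = √(1.884 × 10⁻²⁸/9.109 × 10⁻³¹) = √(206.8) = 14.4.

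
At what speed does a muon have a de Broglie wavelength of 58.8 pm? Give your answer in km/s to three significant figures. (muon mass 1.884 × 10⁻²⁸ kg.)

v = 59.8 km/s

p = h/λ = 6.626 × 10⁻³⁴ / 5.880 × 10⁻¹¹ = 1.127 × 10⁻²³ kg·m/s.
v = p/m = 1.127 × 10⁻²³ / 1.884 × 10⁻²⁸ = 5.98 × 10⁴ m/s = 59.8 km/s.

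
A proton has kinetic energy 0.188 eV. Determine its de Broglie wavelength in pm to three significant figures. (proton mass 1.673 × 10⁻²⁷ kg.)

λ = 66.0 pm

KE = 0.188 eV = 3.012 × 10⁻²⁰ J.
p = √(2mKE) = √(2 × 1.673 × 10⁻²⁷ × 3.012 × 10⁻²⁰) = 1.004 × 10⁻²³ kg·m/s.
λ = h/p = 6.626 × 10⁻³⁴ / 1.004 × 10⁻²³ = 6.60 × 10⁻¹¹ m = 66.0 pm.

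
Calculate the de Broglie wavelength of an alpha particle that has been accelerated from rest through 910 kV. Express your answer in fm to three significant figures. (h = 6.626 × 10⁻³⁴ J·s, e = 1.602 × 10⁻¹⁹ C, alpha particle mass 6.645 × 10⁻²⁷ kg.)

KE = 2eV = 2 × 1.602 × 10⁻¹⁹ × 9.100 × 10⁵ = 2.916 × 10⁻¹³ J.
p = √(2mKE) = √(2 × 6.645 × 10⁻²⁷ × 2.916 × 10⁻¹³) = 6.225 × 10⁻²⁰ kg·m/s.
λ = h/p = 6.626 × 10⁻³⁴ / 6.225 × 10⁻²⁰ = 1.06 × 10⁻¹⁴ m = 10.6 fm.

λ = 10.6 fm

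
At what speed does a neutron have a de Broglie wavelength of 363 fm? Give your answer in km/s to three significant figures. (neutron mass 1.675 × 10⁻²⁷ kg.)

p = h/λ = 6.626 × 10⁻³⁴ / 3.630 × 10⁻¹³ = 1.825 × 10⁻²¹ kg·m/s.
v = p/m = 1.825 × 10⁻²¹ / 1.675 × 10⁻²⁷ = 1.09 × 10⁶ m/s = 1090 km/s.

v = 1090 km/s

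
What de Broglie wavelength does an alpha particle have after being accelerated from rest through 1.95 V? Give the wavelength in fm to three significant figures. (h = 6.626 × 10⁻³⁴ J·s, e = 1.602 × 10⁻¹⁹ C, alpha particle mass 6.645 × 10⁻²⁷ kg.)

λ = 7270 fm

KE = 2eV = 2 × 1.602 × 10⁻¹⁹ × 1.950 = 6.248 × 10⁻¹⁹ J.
p = √(2mKE) = √(2 × 6.645 × 10⁻²⁷ × 6.248 × 10⁻¹⁹) = 9.112 × 10⁻²³ kg·m/s.
λ = h/p = 6.626 × 10⁻³⁴ / 9.112 × 10⁻²³ = 7.27 × 10⁻¹² m = 7270 fm.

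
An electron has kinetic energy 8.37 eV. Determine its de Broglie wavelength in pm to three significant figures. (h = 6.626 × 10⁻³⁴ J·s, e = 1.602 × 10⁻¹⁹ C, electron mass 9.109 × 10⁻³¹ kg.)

KE = 8.37 eV = 1.341 × 10⁻¹⁸ J.
p = √(2mKE) = √(2 × 9.109 × 10⁻³¹ × 1.341 × 10⁻¹⁸) = 1.563 × 10⁻²⁴ kg·m/s.
λ = h/p = 6.626 × 10⁻³⁴ / 1.563 × 10⁻²⁴ = 4.24 × 10⁻¹⁰ m = 424 pm.

λ = 424 pm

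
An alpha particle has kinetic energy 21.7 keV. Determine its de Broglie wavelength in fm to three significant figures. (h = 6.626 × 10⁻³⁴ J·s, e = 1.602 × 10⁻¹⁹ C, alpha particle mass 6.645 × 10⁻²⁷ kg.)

λ = 97.5 fm

KE = 21.7 keV = 3.476 × 10⁻¹⁵ J.
p = √(2mKE) = √(2 × 6.645 × 10⁻²⁷ × 3.476 × 10⁻¹⁵) = 6.797 × 10⁻²¹ kg·m/s.
λ = h/p = 6.626 × 10⁻³⁴ / 6.797 × 10⁻²¹ = 9.75 × 10⁻¹⁴ m = 97.5 fm.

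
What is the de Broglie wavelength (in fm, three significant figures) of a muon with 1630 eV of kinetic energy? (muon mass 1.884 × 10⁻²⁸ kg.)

KE = 1630 eV = 2.611 × 10⁻¹⁶ J.
p = √(2mKE) = √(2 × 1.884 × 10⁻²⁸ × 2.611 × 10⁻¹⁶) = 3.137 × 10⁻²² kg·m/s.
λ = h/p = 6.626 × 10⁻³⁴ / 3.137 × 10⁻²² = 2.11 × 10⁻¹² m = 2110 fm.

λ = 2110 fm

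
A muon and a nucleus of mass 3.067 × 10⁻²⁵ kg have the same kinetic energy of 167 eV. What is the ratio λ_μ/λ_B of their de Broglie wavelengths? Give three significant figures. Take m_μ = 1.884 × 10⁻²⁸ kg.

λ_μ/λ_B = 40.3

At fixed KE, p = √(2mKE) so λ = h/p ∝ 1/√m.
λ_μ/λ_B = √(m_B/m_μ) = √(3.067 × 10⁻²⁵/1.884 × 10⁻²⁸) = √(1628) = 40.3.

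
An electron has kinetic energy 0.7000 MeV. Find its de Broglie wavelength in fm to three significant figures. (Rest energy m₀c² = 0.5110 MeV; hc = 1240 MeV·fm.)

λ = 1130 fm

Total energy E = KE + m₀c² = 0.7000 + 0.5110 = 1.2110 MeV.
(pc)² = E² − (m₀c²)² = (1.2110)² − (0.5110)² = 1.205 MeV², so pc = 1.098 MeV.
λ = hc/(pc) = 1240 MeV·fm / 1.098 MeV = 1130 fm.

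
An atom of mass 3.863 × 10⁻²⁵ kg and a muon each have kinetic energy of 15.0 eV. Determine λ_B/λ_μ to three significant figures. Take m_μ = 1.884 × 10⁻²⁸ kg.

λ_B/λ_μ = 0.0221

At fixed KE, p = √(2mKE) so λ = h/p ∝ 1/√m.
λ_B/λ_μ = √(m_μ/m_B) = √(1.884 × 10⁻²⁸/3.863 × 10⁻²⁵) = √(4.877 × 10⁻⁴) = 0.0221.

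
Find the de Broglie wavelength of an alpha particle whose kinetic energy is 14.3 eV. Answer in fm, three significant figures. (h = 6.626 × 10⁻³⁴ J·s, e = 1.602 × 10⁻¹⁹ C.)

λ = 3800 fm

KE = 14.3 eV = 2.291 × 10⁻¹⁸ J.
p = √(2mKE) = √(2 × 6.645 × 10⁻²⁷ × 2.291 × 10⁻¹⁸) = 1.745 × 10⁻²² kg·m/s.
λ = h/p = 6.626 × 10⁻³⁴ / 1.745 × 10⁻²² = 3.80 × 10⁻¹² m = 3800 fm.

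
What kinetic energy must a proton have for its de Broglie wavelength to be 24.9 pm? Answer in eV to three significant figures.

KE = 1.32 eV

p = h/λ = 6.626 × 10⁻³⁴ / 2.490 × 10⁻¹¹ = 2.661 × 10⁻²³ kg·m/s.
KE = p²/(2m) = (2.661 × 10⁻²³)² / (2 × 1.673 × 10⁻²⁷) = 2.116 × 10⁻¹⁹ J = 1.32 eV.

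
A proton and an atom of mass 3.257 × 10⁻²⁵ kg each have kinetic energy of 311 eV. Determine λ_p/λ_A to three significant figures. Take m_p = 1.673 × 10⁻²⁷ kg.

λ_p/λ_A = 14.0

At fixed KE, p = √(2mKE) so λ = h/p ∝ 1/√m.
λ_p/λ_A = √(m_A/m_p) = √(3.257 × 10⁻²⁵/1.673 × 10⁻²⁷) = √(194.7) = 14.0.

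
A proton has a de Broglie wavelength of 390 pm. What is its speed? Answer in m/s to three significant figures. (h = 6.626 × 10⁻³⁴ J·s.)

v = 1020 m/s

p = h/λ = 6.626 × 10⁻³⁴ / 3.900 × 10⁻¹⁰ = 1.699 × 10⁻²⁴ kg·m/s.
v = p/m = 1.699 × 10⁻²⁴ / 1.673 × 10⁻²⁷ = 1.02 × 10³ m/s = 1020 m/s.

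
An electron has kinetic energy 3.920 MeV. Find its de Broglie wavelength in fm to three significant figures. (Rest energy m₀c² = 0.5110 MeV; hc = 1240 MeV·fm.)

λ = 282 fm

Total energy E = KE + m₀c² = 3.920 + 0.5110 = 4.4310 MeV.
(pc)² = E² − (m₀c²)² = (4.4310)² − (0.5110)² = 19.37 MeV², so pc = 4.401 MeV.
λ = hc/(pc) = 1240 MeV·fm / 4.401 MeV = 282 fm.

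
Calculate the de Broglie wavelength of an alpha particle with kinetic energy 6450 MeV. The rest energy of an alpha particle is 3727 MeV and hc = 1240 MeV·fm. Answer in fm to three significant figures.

Total energy E = KE + m₀c² = 6450 + 3727 = 10177 MeV.
(pc)² = E² − (m₀c²)² = (10177)² − (3727)² = 8.968 × 10⁷ MeV², so pc = 9470 MeV.
λ = hc/(pc) = 1240 MeV·fm / 9470 MeV = 0.131 fm.

λ = 0.131 fm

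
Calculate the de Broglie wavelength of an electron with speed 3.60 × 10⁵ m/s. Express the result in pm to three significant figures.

λ = 2020 pm

p = mv = 9.109 × 10⁻³¹ × 3.60 × 10⁵ = 3.279 × 10⁻²⁵ kg·m/s.
λ = h/p = 6.626 × 10⁻³⁴ / 3.279 × 10⁻²⁵ = 2.02 × 10⁻⁹ m = 2020 pm.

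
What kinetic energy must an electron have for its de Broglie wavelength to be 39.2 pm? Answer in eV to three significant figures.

p = h/λ = 6.626 × 10⁻³⁴ / 3.920 × 10⁻¹¹ = 1.690 × 10⁻²³ kg·m/s.
KE = p²/(2m) = (1.690 × 10⁻²³)² / (2 × 9.109 × 10⁻³¹) = 1.568 × 10⁻¹⁶ J = 979 eV.

KE = 979 eV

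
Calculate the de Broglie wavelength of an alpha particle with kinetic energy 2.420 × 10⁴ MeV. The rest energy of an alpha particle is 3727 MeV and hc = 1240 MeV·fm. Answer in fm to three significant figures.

λ = 0.0448 fm

Total energy E = KE + m₀c² = 2.420 × 10⁴ + 3727 = 27927 MeV.
(pc)² = E² − (m₀c²)² = (27927)² − (3727)² = 7.660 × 10⁸ MeV², so pc = 2.768 × 10⁴ MeV.
λ = hc/(pc) = 1240 MeV·fm / 2.768 × 10⁴ MeV = 0.0448 fm.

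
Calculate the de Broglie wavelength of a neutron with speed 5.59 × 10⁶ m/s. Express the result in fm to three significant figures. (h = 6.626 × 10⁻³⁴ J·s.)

p = mv = 1.675 × 10⁻²⁷ × 5.59 × 10⁶ = 9.363 × 10⁻²¹ kg·m/s.
λ = h/p = 6.626 × 10⁻³⁴ / 9.363 × 10⁻²¹ = 7.08 × 10⁻¹⁴ m = 70.8 fm.

λ = 70.8 fm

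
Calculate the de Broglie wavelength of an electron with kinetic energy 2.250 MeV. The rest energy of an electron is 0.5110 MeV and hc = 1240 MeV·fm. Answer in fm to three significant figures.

Total energy E = KE + m₀c² = 2.250 + 0.5110 = 2.7610 MeV.
(pc)² = E² − (m₀c²)² = (2.7610)² − (0.5110)² = 7.362 MeV², so pc = 2.713 MeV.
λ = hc/(pc) = 1240 MeV·fm / 2.713 MeV = 457 fm.

λ = 457 fm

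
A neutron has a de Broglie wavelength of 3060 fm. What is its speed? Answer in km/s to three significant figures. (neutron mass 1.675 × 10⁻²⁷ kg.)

p = h/λ = 6.626 × 10⁻³⁴ / 3.060 × 10⁻¹² = 2.165 × 10⁻²² kg·m/s.
v = p/m = 2.165 × 10⁻²² / 1.675 × 10⁻²⁷ = 1.29 × 10⁵ m/s = 129 km/s.

v = 129 km/s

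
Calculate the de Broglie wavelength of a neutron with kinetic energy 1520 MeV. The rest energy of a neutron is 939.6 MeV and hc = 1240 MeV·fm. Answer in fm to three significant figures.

Total energy E = KE + m₀c² = 1520 + 939.6 = 2459.6 MeV.
(pc)² = E² − (m₀c²)² = (2459.6)² − (939.6)² = 5.167 × 10⁶ MeV², so pc = 2273 MeV.
λ = hc/(pc) = 1240 MeV·fm / 2273 MeV = 0.546 fm.

λ = 0.546 fm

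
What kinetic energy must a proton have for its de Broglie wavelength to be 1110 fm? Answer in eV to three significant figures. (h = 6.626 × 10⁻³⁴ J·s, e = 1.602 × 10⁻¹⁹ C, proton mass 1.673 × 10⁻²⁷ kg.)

KE = 665 eV

p = h/λ = 6.626 × 10⁻³⁴ / 1.110 × 10⁻¹² = 5.969 × 10⁻²² kg·m/s.
KE = p²/(2m) = (5.969 × 10⁻²²)² / (2 × 1.673 × 10⁻²⁷) = 1.065 × 10⁻¹⁶ J = 665 eV.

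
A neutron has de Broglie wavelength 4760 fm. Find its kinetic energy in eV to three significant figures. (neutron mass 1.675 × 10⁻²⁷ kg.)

KE = 36.1 eV

p = h/λ = 6.626 × 10⁻³⁴ / 4.760 × 10⁻¹² = 1.392 × 10⁻²² kg·m/s.
KE = p²/(2m) = (1.392 × 10⁻²²)² / (2 × 1.675 × 10⁻²⁷) = 5.784 × 10⁻¹⁸ J = 36.1 eV.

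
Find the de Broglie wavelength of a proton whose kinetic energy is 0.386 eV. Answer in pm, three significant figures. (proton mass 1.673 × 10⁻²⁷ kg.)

KE = 0.386 eV = 6.184 × 10⁻²⁰ J.
p = √(2mKE) = √(2 × 1.673 × 10⁻²⁷ × 6.184 × 10⁻²⁰) = 1.438 × 10⁻²³ kg·m/s.
λ = h/p = 6.626 × 10⁻³⁴ / 1.438 × 10⁻²³ = 4.61 × 10⁻¹¹ m = 46.1 pm.

λ = 46.1 pm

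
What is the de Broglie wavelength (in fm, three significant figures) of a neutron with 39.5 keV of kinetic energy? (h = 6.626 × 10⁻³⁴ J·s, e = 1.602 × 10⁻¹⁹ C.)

KE = 39.5 keV = 6.328 × 10⁻¹⁵ J.
p = √(2mKE) = √(2 × 1.675 × 10⁻²⁷ × 6.328 × 10⁻¹⁵) = 4.604 × 10⁻²¹ kg·m/s.
λ = h/p = 6.626 × 10⁻³⁴ / 4.604 × 10⁻²¹ = 1.44 × 10⁻¹³ m = 144 fm.

λ = 144 fm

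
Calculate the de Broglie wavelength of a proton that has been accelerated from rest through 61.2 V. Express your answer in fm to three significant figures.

λ = 3660 fm

KE = eV = 1.602 × 10⁻¹⁹ × 61.20 = 9.804 × 10⁻¹⁸ J.
p = √(2mKE) = √(2 × 1.673 × 10⁻²⁷ × 9.804 × 10⁻¹⁸) = 1.811 × 10⁻²² kg·m/s.
λ = h/p = 6.626 × 10⁻³⁴ / 1.811 × 10⁻²² = 3.66 × 10⁻¹² m = 3660 fm.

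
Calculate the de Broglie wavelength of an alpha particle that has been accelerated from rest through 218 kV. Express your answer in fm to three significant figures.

λ = 21.7 fm

KE = 2eV = 2 × 1.602 × 10⁻¹⁹ × 2.180 × 10⁵ = 6.985 × 10⁻¹⁴ J.
p = √(2mKE) = √(2 × 6.645 × 10⁻²⁷ × 6.985 × 10⁻¹⁴) = 3.047 × 10⁻²⁰ kg·m/s.
λ = h/p = 6.626 × 10⁻³⁴ / 3.047 × 10⁻²⁰ = 2.17 × 10⁻¹⁴ m = 21.7 fm.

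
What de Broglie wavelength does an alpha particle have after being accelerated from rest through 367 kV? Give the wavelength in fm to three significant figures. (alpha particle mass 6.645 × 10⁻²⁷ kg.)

KE = 2eV = 2 × 1.602 × 10⁻¹⁹ × 3.670 × 10⁵ = 1.176 × 10⁻¹³ J.
p = √(2mKE) = √(2 × 6.645 × 10⁻²⁷ × 1.176 × 10⁻¹³) = 3.953 × 10⁻²⁰ kg·m/s.
λ = h/p = 6.626 × 10⁻³⁴ / 3.953 × 10⁻²⁰ = 1.68 × 10⁻¹⁴ m = 16.8 fm.

λ = 16.8 fm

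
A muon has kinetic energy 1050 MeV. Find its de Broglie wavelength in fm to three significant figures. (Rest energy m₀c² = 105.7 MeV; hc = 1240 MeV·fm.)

λ = 1.08 fm

Total energy E = KE + m₀c² = 1050 + 105.7 = 1155.7 MeV.
(pc)² = E² − (m₀c²)² = (1155.7)² − (105.7)² = 1.324 × 10⁶ MeV², so pc = 1151 MeV.
λ = hc/(pc) = 1240 MeV·fm / 1151 MeV = 1.08 fm.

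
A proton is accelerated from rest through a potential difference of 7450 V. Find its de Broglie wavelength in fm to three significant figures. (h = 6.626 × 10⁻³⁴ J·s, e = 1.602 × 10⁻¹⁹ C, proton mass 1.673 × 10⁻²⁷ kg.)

λ = 332 fm

KE = eV = 1.602 × 10⁻¹⁹ × 7450 = 1.193 × 10⁻¹⁵ J.
p = √(2mKE) = √(2 × 1.673 × 10⁻²⁷ × 1.193 × 10⁻¹⁵) = 1.998 × 10⁻²¹ kg·m/s.
λ = h/p = 6.626 × 10⁻³⁴ / 1.998 × 10⁻²¹ = 3.32 × 10⁻¹³ m = 332 fm.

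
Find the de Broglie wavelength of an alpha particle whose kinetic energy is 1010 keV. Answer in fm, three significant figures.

λ = 14.3 fm

KE = 1010 keV = 1.618 × 10⁻¹³ J.
p = √(2mKE) = √(2 × 6.645 × 10⁻²⁷ × 1.618 × 10⁻¹³) = 4.637 × 10⁻²⁰ kg·m/s.
λ = h/p = 6.626 × 10⁻³⁴ / 4.637 × 10⁻²⁰ = 1.43 × 10⁻¹⁴ m = 14.3 fm.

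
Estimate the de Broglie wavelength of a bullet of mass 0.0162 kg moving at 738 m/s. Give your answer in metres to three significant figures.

λ = 5.54 × 10⁻³⁵ m

p = mv = 0.0162 × 738 = 1.196 × 10¹ kg·m/s.
λ = h/p = 6.626 × 10⁻³⁴ / 1.196 × 10¹ = 5.54 × 10⁻³⁵ m.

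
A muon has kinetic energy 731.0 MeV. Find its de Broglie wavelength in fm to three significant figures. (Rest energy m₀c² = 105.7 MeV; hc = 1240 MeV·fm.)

λ = 1.49 fm

Total energy E = KE + m₀c² = 731.0 + 105.7 = 836.7 MeV.
(pc)² = E² − (m₀c²)² = (836.7)² − (105.7)² = 6.889 × 10⁵ MeV², so pc = 830.0 MeV.
λ = hc/(pc) = 1240 MeV·fm / 830.0 MeV = 1.49 fm.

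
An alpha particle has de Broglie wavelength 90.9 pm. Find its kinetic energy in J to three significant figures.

KE = 4.00 × 10⁻²¹ J

p = h/λ = 6.626 × 10⁻³⁴ / 9.090 × 10⁻¹¹ = 7.289 × 10⁻²⁴ kg·m/s.
KE = p²/(2m) = (7.289 × 10⁻²⁴)² / (2 × 6.645 × 10⁻²⁷) = 3.998 × 10⁻²¹ J = 4.00 × 10⁻²¹ J.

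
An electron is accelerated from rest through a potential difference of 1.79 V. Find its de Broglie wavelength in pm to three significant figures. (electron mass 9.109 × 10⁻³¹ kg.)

λ = 917 pm

KE = eV = 1.602 × 10⁻¹⁹ × 1.790 = 2.868 × 10⁻¹⁹ J.
p = √(2mKE) = √(2 × 9.109 × 10⁻³¹ × 2.868 × 10⁻¹⁹) = 7.228 × 10⁻²⁵ kg·m/s.
λ = h/p = 6.626 × 10⁻³⁴ / 7.228 × 10⁻²⁵ = 9.17 × 10⁻¹⁰ m = 917 pm.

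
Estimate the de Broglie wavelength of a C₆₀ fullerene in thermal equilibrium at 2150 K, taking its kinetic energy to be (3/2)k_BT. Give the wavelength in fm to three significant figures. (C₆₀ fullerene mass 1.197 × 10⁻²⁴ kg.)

λ = 2030 fm

KE = (3/2)k_BT = 1.5 × 1.381 × 10⁻²³ × 2150 = 4.454 × 10⁻²⁰ J.
p = √(2mKE) = √(2 × 1.197 × 10⁻²⁴ × 4.454 × 10⁻²⁰) = 3.265 × 10⁻²² kg·m/s.
λ = h/p = 2.03 × 10⁻¹² m = 2030 fm.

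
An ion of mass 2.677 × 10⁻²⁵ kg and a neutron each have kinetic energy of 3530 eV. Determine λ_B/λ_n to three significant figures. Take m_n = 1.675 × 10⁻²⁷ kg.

λ_B/λ_n = 0.0791

At fixed KE, p = √(2mKE) so λ = h/p ∝ 1/√m.
λ_B/λ_n = √(m_n/m_B) = √(1.675 × 10⁻²⁷/2.677 × 10⁻²⁵) = √(6.257 × 10⁻³) = 0.0791.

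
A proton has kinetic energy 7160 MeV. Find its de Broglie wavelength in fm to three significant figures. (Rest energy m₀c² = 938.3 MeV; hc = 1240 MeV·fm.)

Total energy E = KE + m₀c² = 7160 + 938.3 = 8098.3 MeV.
(pc)² = E² − (m₀c²)² = (8098.3)² − (938.3)² = 6.470 × 10⁷ MeV², so pc = 8044 MeV.
λ = hc/(pc) = 1240 MeV·fm / 8044 MeV = 0.154 fm.

λ = 0.154 fm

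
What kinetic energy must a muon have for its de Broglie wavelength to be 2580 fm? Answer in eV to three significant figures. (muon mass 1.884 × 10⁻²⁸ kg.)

KE = 1090 eV

p = h/λ = 6.626 × 10⁻³⁴ / 2.580 × 10⁻¹² = 2.568 × 10⁻²² kg·m/s.
KE = p²/(2m) = (2.568 × 10⁻²²)² / (2 × 1.884 × 10⁻²⁸) = 1.750 × 10⁻¹⁶ J = 1090 eV.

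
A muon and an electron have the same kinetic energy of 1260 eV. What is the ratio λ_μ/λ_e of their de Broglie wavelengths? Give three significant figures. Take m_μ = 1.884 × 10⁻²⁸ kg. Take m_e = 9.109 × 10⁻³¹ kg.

λ_μ/λ_e = 0.0695

At fixed KE, p = √(2mKE) so λ = h/p ∝ 1/√m.
λ_μ/λ_e = √(m_e/m_μ) = √(9.109 × 10⁻³¹/1.884 × 10⁻²⁸) = √(4.835 × 10⁻³) = 0.0695.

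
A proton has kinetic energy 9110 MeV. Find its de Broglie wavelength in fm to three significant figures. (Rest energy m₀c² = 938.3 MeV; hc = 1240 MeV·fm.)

λ = 0.124 fm

Total energy E = KE + m₀c² = 9110 + 938.3 = 10048.3 MeV.
(pc)² = E² − (m₀c²)² = (10048.3)² − (938.3)² = 1.001 × 10⁸ MeV², so pc = 1.000 × 10⁴ MeV.
λ = hc/(pc) = 1240 MeV·fm / 1.000 × 10⁴ MeV = 0.124 fm.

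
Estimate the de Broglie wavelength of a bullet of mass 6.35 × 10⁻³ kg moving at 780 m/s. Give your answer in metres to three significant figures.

λ = 1.34 × 10⁻³⁴ m

p = mv = 6.35 × 10⁻³ × 780 = 4.953 kg·m/s.
λ = h/p = 6.626 × 10⁻³⁴ / 4.953 = 1.34 × 10⁻³⁴ m.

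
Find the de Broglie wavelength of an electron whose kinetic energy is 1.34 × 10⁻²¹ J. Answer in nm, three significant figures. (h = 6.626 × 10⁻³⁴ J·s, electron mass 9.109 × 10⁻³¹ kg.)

λ = 13.4 nm

p = √(2mKE) = √(2 × 9.109 × 10⁻³¹ × 1.340 × 10⁻²¹) = 4.941 × 10⁻²⁶ kg·m/s.
λ = h/p = 6.626 × 10⁻³⁴ / 4.941 × 10⁻²⁶ = 1.34 × 10⁻⁸ m = 13.4 nm.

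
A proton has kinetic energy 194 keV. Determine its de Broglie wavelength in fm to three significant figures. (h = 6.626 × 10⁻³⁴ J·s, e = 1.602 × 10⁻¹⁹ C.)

KE = 194 keV = 3.108 × 10⁻¹⁴ J.
p = √(2mKE) = √(2 × 1.673 × 10⁻²⁷ × 3.108 × 10⁻¹⁴) = 1.020 × 10⁻²⁰ kg·m/s.
λ = h/p = 6.626 × 10⁻³⁴ / 1.020 × 10⁻²⁰ = 6.50 × 10⁻¹⁴ m = 65.0 fm.

λ = 65.0 fm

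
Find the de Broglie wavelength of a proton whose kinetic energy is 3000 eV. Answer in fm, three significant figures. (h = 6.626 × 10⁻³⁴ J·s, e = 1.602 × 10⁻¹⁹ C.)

λ = 523 fm

KE = 3000 eV = 4.806 × 10⁻¹⁶ J.
p = √(2mKE) = √(2 × 1.673 × 10⁻²⁷ × 4.806 × 10⁻¹⁶) = 1.268 × 10⁻²¹ kg·m/s.
λ = h/p = 6.626 × 10⁻³⁴ / 1.268 × 10⁻²¹ = 5.23 × 10⁻¹³ m = 523 fm.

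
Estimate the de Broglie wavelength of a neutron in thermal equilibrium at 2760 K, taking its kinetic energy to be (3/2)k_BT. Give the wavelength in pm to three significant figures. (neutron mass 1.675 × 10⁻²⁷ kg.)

λ = 47.9 pm

KE = (3/2)k_BT = 1.5 × 1.381 × 10⁻²³ × 2760 = 5.717 × 10⁻²⁰ J.
p = √(2mKE) = √(2 × 1.675 × 10⁻²⁷ × 5.717 × 10⁻²⁰) = 1.384 × 10⁻²³ kg·m/s.
λ = h/p = 4.79 × 10⁻¹¹ m = 47.9 pm.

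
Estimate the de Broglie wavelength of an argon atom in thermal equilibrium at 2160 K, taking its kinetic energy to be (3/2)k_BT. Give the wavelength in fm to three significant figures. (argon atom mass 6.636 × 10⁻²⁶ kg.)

λ = 8600 fm

KE = (3/2)k_BT = 1.5 × 1.381 × 10⁻²³ × 2160 = 4.474 × 10⁻²⁰ J.
p = √(2mKE) = √(2 × 6.636 × 10⁻²⁶ × 4.474 × 10⁻²⁰) = 7.706 × 10⁻²³ kg·m/s.
λ = h/p = 8.60 × 10⁻¹² m = 8600 fm.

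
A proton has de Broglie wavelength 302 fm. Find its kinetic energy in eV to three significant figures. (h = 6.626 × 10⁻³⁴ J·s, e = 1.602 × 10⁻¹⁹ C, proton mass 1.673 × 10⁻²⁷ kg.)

KE = 8980 eV

p = h/λ = 6.626 × 10⁻³⁴ / 3.020 × 10⁻¹³ = 2.194 × 10⁻²¹ kg·m/s.
KE = p²/(2m) = (2.194 × 10⁻²¹)² / (2 × 1.673 × 10⁻²⁷) = 1.439 × 10⁻¹⁵ J = 8980 eV.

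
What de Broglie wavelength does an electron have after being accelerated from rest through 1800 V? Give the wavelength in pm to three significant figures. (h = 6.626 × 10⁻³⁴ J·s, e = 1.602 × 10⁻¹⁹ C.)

KE = eV = 1.602 × 10⁻¹⁹ × 1800 = 2.884 × 10⁻¹⁶ J.
p = √(2mKE) = √(2 × 9.109 × 10⁻³¹ × 2.884 × 10⁻¹⁶) = 2.292 × 10⁻²³ kg·m/s.
λ = h/p = 6.626 × 10⁻³⁴ / 2.292 × 10⁻²³ = 2.89 × 10⁻¹¹ m = 28.9 pm.

λ = 28.9 pm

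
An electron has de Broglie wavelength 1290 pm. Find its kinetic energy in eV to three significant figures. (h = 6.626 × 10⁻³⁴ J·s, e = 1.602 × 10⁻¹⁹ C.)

KE = 0.904 eV

p = h/λ = 6.626 × 10⁻³⁴ / 1.290 × 10⁻⁹ = 5.136 × 10⁻²⁵ kg·m/s.
KE = p²/(2m) = (5.136 × 10⁻²⁵)² / (2 × 9.109 × 10⁻³¹) = 1.448 × 10⁻¹⁹ J = 0.904 eV.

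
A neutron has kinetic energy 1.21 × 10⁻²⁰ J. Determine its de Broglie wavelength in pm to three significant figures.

λ = 104 pm

p = √(2mKE) = √(2 × 1.675 × 10⁻²⁷ × 1.210 × 10⁻²⁰) = 6.367 × 10⁻²⁴ kg·m/s.
λ = h/p = 6.626 × 10⁻³⁴ / 6.367 × 10⁻²⁴ = 1.04 × 10⁻¹⁰ m = 104 pm.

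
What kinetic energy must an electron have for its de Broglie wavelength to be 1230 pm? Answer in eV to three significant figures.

KE = 0.994 eV

p = h/λ = 6.626 × 10⁻³⁴ / 1.230 × 10⁻⁹ = 5.387 × 10⁻²⁵ kg·m/s.
KE = p²/(2m) = (5.387 × 10⁻²⁵)² / (2 × 9.109 × 10⁻³¹) = 1.593 × 10⁻¹⁹ J = 0.994 eV.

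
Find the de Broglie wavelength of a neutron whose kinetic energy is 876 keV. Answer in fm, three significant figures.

KE = 876 keV = 1.403 × 10⁻¹³ J.
p = √(2mKE) = √(2 × 1.675 × 10⁻²⁷ × 1.403 × 10⁻¹³) = 2.168 × 10⁻²⁰ kg·m/s.
λ = h/p = 6.626 × 10⁻³⁴ / 2.168 × 10⁻²⁰ = 3.06 × 10⁻¹⁴ m = 30.6 fm.

λ = 30.6 fm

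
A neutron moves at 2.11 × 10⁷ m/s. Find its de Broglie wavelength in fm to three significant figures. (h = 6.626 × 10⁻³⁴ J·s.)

λ = 18.7 fm

p = mv = 1.675 × 10⁻²⁷ × 2.11 × 10⁷ = 3.534 × 10⁻²⁰ kg·m/s.
λ = h/p = 6.626 × 10⁻³⁴ / 3.534 × 10⁻²⁰ = 1.87 × 10⁻¹⁴ m = 18.7 fm.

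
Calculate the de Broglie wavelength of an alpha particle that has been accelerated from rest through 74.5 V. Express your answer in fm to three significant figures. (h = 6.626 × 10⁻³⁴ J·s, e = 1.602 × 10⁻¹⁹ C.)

λ = 1180 fm

KE = 2eV = 2 × 1.602 × 10⁻¹⁹ × 74.50 = 2.387 × 10⁻¹⁷ J.
p = √(2mKE) = √(2 × 6.645 × 10⁻²⁷ × 2.387 × 10⁻¹⁷) = 5.632 × 10⁻²² kg·m/s.
λ = h/p = 6.626 × 10⁻³⁴ / 5.632 × 10⁻²² = 1.18 × 10⁻¹² m = 1180 fm.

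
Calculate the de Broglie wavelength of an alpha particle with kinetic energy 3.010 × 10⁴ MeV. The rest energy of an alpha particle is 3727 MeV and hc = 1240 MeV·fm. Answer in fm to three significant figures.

Total energy E = KE + m₀c² = 3.010 × 10⁴ + 3727 = 33827 MeV.
(pc)² = E² − (m₀c²)² = (33827)² − (3727)² = 1.130 × 10⁹ MeV², so pc = 3.362 × 10⁴ MeV.
λ = hc/(pc) = 1240 MeV·fm / 3.362 × 10⁴ MeV = 0.0369 fm.

λ = 0.0369 fm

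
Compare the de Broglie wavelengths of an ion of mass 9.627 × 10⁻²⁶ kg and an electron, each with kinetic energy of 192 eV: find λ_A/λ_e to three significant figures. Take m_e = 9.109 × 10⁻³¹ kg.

λ_A/λ_e = 3.08 × 10⁻³

At fixed KE, p = √(2mKE) so λ = h/p ∝ 1/√m.
λ_A/λ_e = √(m_e/m_A) = √(9.109 × 10⁻³¹/9.627 × 10⁻²⁶) = √(9.462 × 10⁻⁶) = 3.08 × 10⁻³.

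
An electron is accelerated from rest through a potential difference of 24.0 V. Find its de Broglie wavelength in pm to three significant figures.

λ = 250 pm

KE = eV = 1.602 × 10⁻¹⁹ × 24.00 = 3.845 × 10⁻¹⁸ J.
p = √(2mKE) = √(2 × 9.109 × 10⁻³¹ × 3.845 × 10⁻¹⁸) = 2.647 × 10⁻²⁴ kg·m/s.
λ = h/p = 6.626 × 10⁻³⁴ / 2.647 × 10⁻²⁴ = 2.50 × 10⁻¹⁰ m = 250 pm.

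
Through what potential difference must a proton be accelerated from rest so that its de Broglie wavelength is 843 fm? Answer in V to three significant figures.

V = 1150 V

p = h/λ = 6.626 × 10⁻³⁴ / 8.430 × 10⁻¹³ = 7.860 × 10⁻²² kg·m/s.
KE = p²/(2m) = 1.846 × 10⁻¹⁶ J.
V = KE/e = 1.846 × 10⁻¹⁶ / (1.602 × 10⁻¹⁹) = 1150 V.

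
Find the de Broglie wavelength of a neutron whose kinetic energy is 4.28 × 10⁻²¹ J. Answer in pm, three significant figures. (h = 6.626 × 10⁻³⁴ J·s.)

p = √(2mKE) = √(2 × 1.675 × 10⁻²⁷ × 4.280 × 10⁻²¹) = 3.787 × 10⁻²⁴ kg·m/s.
λ = h/p = 6.626 × 10⁻³⁴ / 3.787 × 10⁻²⁴ = 1.75 × 10⁻¹⁰ m = 175 pm.

λ = 175 pm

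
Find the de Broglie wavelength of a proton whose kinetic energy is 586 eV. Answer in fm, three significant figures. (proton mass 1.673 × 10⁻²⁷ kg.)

λ = 1180 fm

KE = 586 eV = 9.388 × 10⁻¹⁷ J.
p = √(2mKE) = √(2 × 1.673 × 10⁻²⁷ × 9.388 × 10⁻¹⁷) = 5.605 × 10⁻²² kg·m/s.
λ = h/p = 6.626 × 10⁻³⁴ / 5.605 × 10⁻²² = 1.18 × 10⁻¹² m = 1180 fm.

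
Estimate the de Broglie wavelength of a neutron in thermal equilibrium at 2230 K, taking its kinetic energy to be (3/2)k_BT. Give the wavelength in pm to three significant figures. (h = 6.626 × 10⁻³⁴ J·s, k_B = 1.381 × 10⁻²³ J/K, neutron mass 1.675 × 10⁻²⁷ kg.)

λ = 53.3 pm

KE = (3/2)k_BT = 1.5 × 1.381 × 10⁻²³ × 2230 = 4.619 × 10⁻²⁰ J.
p = √(2mKE) = √(2 × 1.675 × 10⁻²⁷ × 4.619 × 10⁻²⁰) = 1.244 × 10⁻²³ kg·m/s.
λ = h/p = 5.33 × 10⁻¹¹ m = 53.3 pm.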